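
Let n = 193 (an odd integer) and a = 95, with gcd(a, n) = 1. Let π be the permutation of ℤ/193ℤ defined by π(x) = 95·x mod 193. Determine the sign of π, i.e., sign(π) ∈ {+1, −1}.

Orbit of 143 under x↦95x: [143, 75, 177, 24, 157, 54, 112]… (length divides ord_193(95)).
3 cycles of lengths [96, 96, 1].
Σ(ℓ_i−1) = 193−3 = 190; sign = (−1)^190 = +1.

+1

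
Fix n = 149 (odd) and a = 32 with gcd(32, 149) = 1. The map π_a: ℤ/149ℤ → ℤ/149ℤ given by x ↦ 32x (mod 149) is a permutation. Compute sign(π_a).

-1

Orbit of 60 under x↦32x: [60, 132, 52, 25, 55, 121, 147]… (length divides ord_149(32)).
π_32 has 2 disjoint cycles with lengths [148, 1] on {0,…,148}.
149 − 2 = 147 transpositions; sign(π) = (−1)^147 = -1.
Via Zolotarev, sign(π_{32}) = (32|149) = -1.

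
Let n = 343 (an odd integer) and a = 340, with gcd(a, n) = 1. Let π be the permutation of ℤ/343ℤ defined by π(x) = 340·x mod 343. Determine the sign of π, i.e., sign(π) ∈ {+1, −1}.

Start at x=254: 254 → 267 → 228 → 2 → 337 → 18 → 289 → … (one orbit).
Cycle lengths of π_340 on ℤ/343ℤ: [147, 147, 21, 21, 3, 3, 1]; 7 cycles in total.
7 cycles on 343: each ℓ→(−1)^(ℓ−1), product (−1)^336 = +1.
Via Zolotarev, sign(π_{340}) = (340|343) = +1.

+1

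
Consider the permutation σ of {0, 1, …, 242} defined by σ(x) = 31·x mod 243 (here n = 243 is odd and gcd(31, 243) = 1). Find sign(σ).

Start at x=10: 10 → 67 → 133 → 235 → 238 → 88 → 55 → … (one orbit).
Cycle lengths of π_31 on ℤ/243ℤ: [81, 81, 27, 27, 9, 9, 3, 3, 1, 1, 1]; 11 cycles in total.
sign(π) = (−1)^{n − #cycles} = (−1)^{243−11} = (−1)^232 = +1.
Via Zolotarev, sign(π_{31}) = (31|243) = +1.

+1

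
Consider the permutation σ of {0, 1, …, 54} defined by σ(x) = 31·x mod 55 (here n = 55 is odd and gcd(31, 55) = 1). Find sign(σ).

+1

Trace 36: π^k(36) = [36, 16, 1, 31, 26] for k=0..4.
Cycle type of π: 5×10 + 1×5; total 15 cycles.
55 − 15 = 40 transpositions; sign(π) = (−1)^40 = +1.
The Jacobi symbol (31|55) = +1 (Zolotarev) agrees.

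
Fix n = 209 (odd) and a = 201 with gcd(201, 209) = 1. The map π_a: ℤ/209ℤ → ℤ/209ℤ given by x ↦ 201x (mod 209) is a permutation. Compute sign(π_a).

Start at x=58: 58 → 163 → 159 → 191 → 144 → 102 → 20 → … (one orbit).
π_201 has 21 disjoint cycles with lengths [15, 15, 15, 15, 15, 15, 15, 15, 15, 15, 15, 15, 5, 5, 3, 3, 3, 3, 3, 3, 1] on {0,…,208}.
With 21 cycles on 209 points, sign = (−1)^{209−21} = +1.
(201|209)_J = +1 (Zolotarev's lemma cross-check).

+1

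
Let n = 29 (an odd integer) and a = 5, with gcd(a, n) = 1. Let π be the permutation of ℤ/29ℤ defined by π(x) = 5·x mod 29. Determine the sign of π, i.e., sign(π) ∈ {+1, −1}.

Orbit of 9 under x↦5x: [9, 16, 22, 23, 28, 24, 4]… (length divides ord_29(5)).
Cycle lengths of π_5 on ℤ/29ℤ: [14, 14, 1]; 3 cycles in total.
n − c = 29 − 3 = 26; sign = (−1)^26 = +1.
The Jacobi symbol (5|29) = +1 (Zolotarev) agrees.

+1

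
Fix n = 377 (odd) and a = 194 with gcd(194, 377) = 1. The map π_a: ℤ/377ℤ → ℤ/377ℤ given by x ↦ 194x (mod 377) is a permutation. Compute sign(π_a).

Orbit of 233 under x↦194x: [233, 339, 168, 170, 181, 53, 103]… (length divides ord_377(194)).
The orbit structure of x ↦ 194x mod 377: 35 orbits of sizes [14, 14, 14, 14, 14, 14, 14, 14, 14, 14, 14, 14, 14, 14, 14, 14, 14, 14, 14, 14, 14, 14, 14, 14, 7, 7, 7, 7, 2, 2, 2, 2, 2, 2, 1].
n − c = 377 − 35 = 342; sign = (−1)^342 = +1.
The Jacobi symbol (194|377) = +1 (Zolotarev) agrees.

+1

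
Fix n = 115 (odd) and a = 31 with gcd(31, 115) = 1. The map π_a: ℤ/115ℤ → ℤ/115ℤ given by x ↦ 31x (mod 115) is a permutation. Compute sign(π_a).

+1

Trace 6: π^k(6) = [6, 71, 16, 36, 81, 96, 101] for k=0..6.
The orbit structure of x ↦ 31x mod 115: 15 orbits of sizes [11, 11, 11, 11, 11, 11, 11, 11, 11, 11, 1, 1, 1, 1, 1].
sign(π) = (−1)^{n − #cycles} = (−1)^{115−15} = (−1)^100 = +1.
The Jacobi symbol (31|115) = +1 (Zolotarev) agrees.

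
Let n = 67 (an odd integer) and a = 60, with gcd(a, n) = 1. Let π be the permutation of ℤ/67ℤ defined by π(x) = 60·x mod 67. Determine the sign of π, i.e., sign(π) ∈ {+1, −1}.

+1

Trace 55: π^k(55) = [55, 17, 15, 29, 65, 14, 36] for k=0..6.
π_60 has 3 disjoint cycles with lengths [33, 33, 1] on {0,…,66}.
67 − 3 = 64 transpositions; sign(π) = (−1)^64 = +1.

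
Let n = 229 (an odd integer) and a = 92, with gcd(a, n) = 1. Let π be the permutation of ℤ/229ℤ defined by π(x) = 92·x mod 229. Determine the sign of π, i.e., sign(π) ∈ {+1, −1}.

Start at x=6: 6 → 94 → 175 → 70 → 28 → 57 → 206 → … (one orbit).
Decompose π into cycles: lengths [228, 1] (2 cycles, including the fixed point 0).
n − c = 229 − 2 = 227; sign = (−1)^227 = -1.
The Jacobi symbol (92|229) = -1 (Zolotarev) agrees.

-1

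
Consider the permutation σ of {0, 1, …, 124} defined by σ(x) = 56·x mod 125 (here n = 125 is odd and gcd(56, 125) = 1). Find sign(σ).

+1

Trace 41: π^k(41) = [41, 46, 76, 6, 86, 66, 71] for k=0..6.
The orbit structure of x ↦ 56x mod 125: 13 orbits of sizes [25, 25, 25, 25, 5, 5, 5, 5, 1, 1, 1, 1, 1].
n − c = 125 − 13 = 112; sign = (−1)^112 = +1.
Zolotarev: (56|125) = +1, matching the cycle-count sign.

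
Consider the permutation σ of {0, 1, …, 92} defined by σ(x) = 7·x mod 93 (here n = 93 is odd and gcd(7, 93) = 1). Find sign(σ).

Orbit of 25 under x↦7x: [25, 82, 16, 19, 40, 1, 7]… (length divides ord_93(7)).
Decompose π into cycles: lengths [15, 15, 15, 15, 15, 15, 1, 1, 1] (9 cycles, including the fixed point 0).
Σ(ℓ_i−1) = 93−9 = 84; sign = (−1)^84 = +1.
Check: (7/93) = +1 by Zolotarev.

+1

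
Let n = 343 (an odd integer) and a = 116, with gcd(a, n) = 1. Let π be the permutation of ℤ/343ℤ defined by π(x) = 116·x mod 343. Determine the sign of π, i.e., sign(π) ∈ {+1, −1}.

+1

Start at x=79: 79 → 246 → 67 → 226 → 148 → 18 → 30 → … (one orbit).
Decompose π into cycles: lengths [21, 21, 21, 21, 21, 21, 21, 21, 21, 21, 21, 21, 21, 21, 3, 3, 3, 3, 3, 3, 3, 3, 3, 3, 3, 3, 3, 3, 3, 3, 1] (31 cycles, including the fixed point 0).
sign(π) = (−1)^{n − #cycles} = (−1)^{343−31} = (−1)^312 = +1.
(116|343)_J = +1 (Zolotarev's lemma cross-check).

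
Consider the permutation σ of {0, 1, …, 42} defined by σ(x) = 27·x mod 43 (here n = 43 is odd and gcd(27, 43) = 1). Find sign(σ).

Trace 42: π^k(42) = [42, 16, 2, 11, 39, 21, 8] for k=0..6.
The orbit structure of x ↦ 27x mod 43: 4 orbits of sizes [14, 14, 14, 1].
Σ(ℓ_i−1) = 43−4 = 39; sign = (−1)^39 = -1.
(27|43)_J = -1 (Zolotarev's lemma cross-check).

-1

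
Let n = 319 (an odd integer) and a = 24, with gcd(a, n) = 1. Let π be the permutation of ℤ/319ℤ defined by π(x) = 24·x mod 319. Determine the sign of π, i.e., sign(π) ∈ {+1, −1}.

-1

Start at x=107: 107 → 16 → 65 → 284 → 117 → 256 → 83 → … (one orbit).
Cycle type of π: 70×4 + 10 + 7×4 + 1; total 10 cycles.
n − c = 319 − 10 = 309; sign = (−1)^309 = -1.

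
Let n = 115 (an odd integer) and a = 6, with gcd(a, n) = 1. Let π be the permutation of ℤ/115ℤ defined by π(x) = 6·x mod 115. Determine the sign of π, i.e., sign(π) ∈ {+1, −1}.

Orbit of 36 under x↦6x: [36, 101, 31, 71, 81, 26, 41]… (length divides ord_115(6)).
15 cycles of lengths [11, 11, 11, 11, 11, 11, 11, 11, 11, 11, 1, 1, 1, 1, 1].
sign(π) = (−1)^{n − #cycles} = (−1)^{115−15} = (−1)^100 = +1.
(6|115)_J = +1 (Zolotarev's lemma cross-check).

+1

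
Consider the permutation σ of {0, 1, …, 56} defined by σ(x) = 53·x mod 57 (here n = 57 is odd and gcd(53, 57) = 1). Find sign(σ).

+1

Trace 16: π^k(16) = [16, 50, 28, 2, 49, 32, 43] for k=0..6.
Cycle lengths of π_53 on ℤ/57ℤ: [18, 18, 18, 2, 1]; 5 cycles in total.
Σ(ℓ_i−1) = 57−5 = 52; sign = (−1)^52 = +1.
Via Zolotarev, sign(π_{53}) = (53|57) = +1.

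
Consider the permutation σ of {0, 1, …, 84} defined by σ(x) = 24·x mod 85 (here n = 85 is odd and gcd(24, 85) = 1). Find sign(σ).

Trace 81: π^k(81) = [81, 74, 76, 39, 1, 24, 66] for k=0..6.
The orbit structure of x ↦ 24x mod 85: 8 orbits of sizes [16, 16, 16, 16, 16, 2, 2, 1].
With 8 cycles on 85 points, sign = (−1)^{85−8} = -1.

-1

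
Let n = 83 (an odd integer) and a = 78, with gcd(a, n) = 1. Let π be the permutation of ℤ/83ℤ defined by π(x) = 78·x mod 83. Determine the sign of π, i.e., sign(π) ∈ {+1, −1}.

Trace 81: π^k(81) = [81, 10, 33, 1, 78, 25, 41] for k=0..6.
3 cycles of lengths [41, 41, 1].
sign(π) = (−1)^{n − #cycles} = (−1)^{83−3} = (−1)^80 = +1.

+1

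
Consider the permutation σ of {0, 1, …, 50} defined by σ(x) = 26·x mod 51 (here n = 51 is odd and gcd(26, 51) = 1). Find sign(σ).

-1

Orbit of 4 under x↦26x: [4, 2, 1, 26, 13, 32, 16]… (length divides ord_51(26)).
8 cycles of lengths [8, 8, 8, 8, 8, 8, 2, 1].
Σ(ℓ_i−1) = 51−8 = 43; sign = (−1)^43 = -1.
Zolotarev: (26|51) = -1, matching the cycle-count sign.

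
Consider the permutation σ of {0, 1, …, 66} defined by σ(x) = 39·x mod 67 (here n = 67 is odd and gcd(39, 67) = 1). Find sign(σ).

Trace 59: π^k(59) = [59, 23, 26, 9, 16, 21, 15] for k=0..6.
π_39 has 3 disjoint cycles with lengths [33, 33, 1] on {0,…,66}.
67 − 3 = 64 transpositions; sign(π) = (−1)^64 = +1.
(39|67)_J = +1 (Zolotarev's lemma cross-check).

+1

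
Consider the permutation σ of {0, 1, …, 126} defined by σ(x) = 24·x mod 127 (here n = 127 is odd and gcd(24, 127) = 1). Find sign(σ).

-1

Orbit of 24 under x↦24x: [24, 68, 108, 52, 105, 107, 28]… (length divides ord_127(24)).
Cycle lengths of π_24 on ℤ/127ℤ: [18, 18, 18, 18, 18, 18, 18, 1]; 8 cycles in total.
n − c = 127 − 8 = 119; sign = (−1)^119 = -1.
(24|127)_J = -1 (Zolotarev's lemma cross-check).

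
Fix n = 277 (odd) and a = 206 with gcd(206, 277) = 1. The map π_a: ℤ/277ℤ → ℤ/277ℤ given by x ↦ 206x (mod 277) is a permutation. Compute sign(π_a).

Trace 270: π^k(270) = [270, 220, 169, 189, 154, 146, 160] for k=0..6.
Decompose π into cycles: lengths [138, 138, 1] (3 cycles, including the fixed point 0).
With 3 cycles on 277 points, sign = (−1)^{277−3} = +1.

+1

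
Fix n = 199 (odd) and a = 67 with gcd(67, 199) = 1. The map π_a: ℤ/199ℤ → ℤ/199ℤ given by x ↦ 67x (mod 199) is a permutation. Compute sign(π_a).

Orbit of 198 under x↦67x: [198, 132, 88, 125, 17, 144, 96]… (length divides ord_199(67)).
The orbit structure of x ↦ 67x mod 199: 4 orbits of sizes [66, 66, 66, 1].
sign(π) = (−1)^{n − #cycles} = (−1)^{199−4} = (−1)^195 = -1.
Via Zolotarev, sign(π_{67}) = (67|199) = -1.

-1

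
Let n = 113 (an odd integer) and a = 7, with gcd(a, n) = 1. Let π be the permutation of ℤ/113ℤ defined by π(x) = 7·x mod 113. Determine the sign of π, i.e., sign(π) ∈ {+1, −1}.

Orbit of 109 under x↦7x: [109, 85, 30, 97, 1, 7, 49]… (length divides ord_113(7)).
Decompose π into cycles: lengths [14, 14, 14, 14, 14, 14, 14, 14, 1] (9 cycles, including the fixed point 0).
9 cycles on 113: each ℓ→(−1)^(ℓ−1), product (−1)^104 = +1.

+1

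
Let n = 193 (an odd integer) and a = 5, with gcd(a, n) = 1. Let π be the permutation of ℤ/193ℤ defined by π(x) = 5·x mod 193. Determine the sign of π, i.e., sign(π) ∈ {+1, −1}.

Trace 82: π^k(82) = [82, 24, 120, 21, 105, 139, 116] for k=0..6.
Cycle lengths of π_5 on ℤ/193ℤ: [192, 1]; 2 cycles in total.
Σ(ℓ_i−1) = 193−2 = 191; sign = (−1)^191 = -1.

-1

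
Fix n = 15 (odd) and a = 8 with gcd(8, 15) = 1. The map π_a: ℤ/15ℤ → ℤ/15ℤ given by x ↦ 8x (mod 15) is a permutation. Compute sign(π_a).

Trace 2: π^k(2) = [2, 1, 8, 4] for k=0..3.
Cycle type of π: 4×3 + 2 + 1; total 5 cycles.
sign(π) = (−1)^{n − #cycles} = (−1)^{15−5} = (−1)^10 = +1.
Via Zolotarev, sign(π_{8}) = (8|15) = +1.

+1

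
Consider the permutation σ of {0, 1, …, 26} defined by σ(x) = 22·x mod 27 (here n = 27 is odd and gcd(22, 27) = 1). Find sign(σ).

Orbit of 22 under x↦22x: [22, 25, 10, 4, 7, 19, 13]… (length divides ord_27(22)).
Decompose π into cycles: lengths [9, 9, 3, 3, 1, 1, 1] (7 cycles, including the fixed point 0).
7 cycles on 27: each ℓ→(−1)^(ℓ−1), product (−1)^20 = +1.

+1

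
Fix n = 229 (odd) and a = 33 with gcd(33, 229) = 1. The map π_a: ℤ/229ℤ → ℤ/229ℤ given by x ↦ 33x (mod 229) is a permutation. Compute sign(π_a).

+1

Start at x=111: 111 → 228 → 196 → 56 → 16 → 70 → 20 → … (one orbit).
Decompose π into cycles: lengths [114, 114, 1] (3 cycles, including the fixed point 0).
Σ(ℓ_i−1) = 229−3 = 226; sign = (−1)^226 = +1.
Zolotarev: (33|229) = +1, matching the cycle-count sign.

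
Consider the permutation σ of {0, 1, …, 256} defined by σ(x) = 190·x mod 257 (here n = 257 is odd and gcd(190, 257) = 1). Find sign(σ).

Orbit of 190 under x↦190x: [190, 120, 184, 8, 235, 189, 187]… (length divides ord_257(190)).
Cycle lengths of π_190 on ℤ/257ℤ: [64, 64, 64, 64, 1]; 5 cycles in total.
sign(π) = (−1)^{n − #cycles} = (−1)^{257−5} = (−1)^252 = +1.

+1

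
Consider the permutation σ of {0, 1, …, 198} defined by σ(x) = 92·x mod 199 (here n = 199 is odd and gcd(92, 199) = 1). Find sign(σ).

+1

Start at x=106: 106 → 1 → 92 → 106 (one orbit).
π_92 has 67 disjoint cycles with lengths [3, 3, 3, 3, 3, 3, 3, 3, 3, 3, 3, 3, 3, 3, 3, 3, 3, 3, 3, 3, 3, 3, 3, 3, 3, 3, 3, 3, 3, 3, 3, 3, 3, 3, 3, 3, 3, 3, 3, 3, 3, 3, 3, 3, 3, 3, 3, 3, 3, 3, 3, 3, 3, 3, 3, 3, 3, 3, 3, 3, 3, 3, 3, 3, 3, 3, 1] on {0,…,198}.
199 − 67 = 132 transpositions; sign(π) = (−1)^132 = +1.
The Jacobi symbol (92|199) = +1 (Zolotarev) agrees.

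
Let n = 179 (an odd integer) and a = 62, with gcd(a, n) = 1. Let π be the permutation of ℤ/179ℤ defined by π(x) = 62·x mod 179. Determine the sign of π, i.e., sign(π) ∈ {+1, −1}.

-1

Start at x=42: 42 → 98 → 169 → 96 → 45 → 105 → 66 → … (one orbit).
π_62 has 2 disjoint cycles with lengths [178, 1] on {0,…,178}.
sign(π) = (−1)^{n − #cycles} = (−1)^{179−2} = (−1)^177 = -1.
Zolotarev: (62|179) = -1, matching the cycle-count sign.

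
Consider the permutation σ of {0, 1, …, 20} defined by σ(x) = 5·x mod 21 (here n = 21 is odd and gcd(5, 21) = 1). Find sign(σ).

Trace 1: π^k(1) = [1, 5, 4, 20, 16, 17] for k=0..5.
Cycle type of π: 6×3 + 2 + 1; total 5 cycles.
n − c = 21 − 5 = 16; sign = (−1)^16 = +1.

+1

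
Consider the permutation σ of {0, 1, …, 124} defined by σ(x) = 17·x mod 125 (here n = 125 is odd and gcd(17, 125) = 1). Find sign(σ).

Trace 113: π^k(113) = [113, 46, 32, 44, 123, 91, 47] for k=0..6.
π_17 has 4 disjoint cycles with lengths [100, 20, 4, 1] on {0,…,124}.
Σ(ℓ_i−1) = 125−4 = 121; sign = (−1)^121 = -1.

-1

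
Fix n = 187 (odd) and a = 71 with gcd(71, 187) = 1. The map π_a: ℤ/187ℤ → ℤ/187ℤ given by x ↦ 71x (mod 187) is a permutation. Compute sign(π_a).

Trace 27: π^k(27) = [27, 47, 158, 185, 45, 16, 14] for k=0..6.
The orbit structure of x ↦ 71x mod 187: 6 orbits of sizes [80, 80, 16, 5, 5, 1].
Σ(ℓ_i−1) = 187−6 = 181; sign = (−1)^181 = -1.
Check: (71/187) = -1 by Zolotarev.

-1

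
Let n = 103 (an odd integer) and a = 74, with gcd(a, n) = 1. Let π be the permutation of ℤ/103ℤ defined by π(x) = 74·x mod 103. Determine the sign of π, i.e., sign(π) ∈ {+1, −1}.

Start at x=67: 67 → 14 → 6 → 32 → 102 → 29 → 86 → … (one orbit).
Cycle type of π: 102 + 1; total 2 cycles.
2 cycles on 103: each ℓ→(−1)^(ℓ−1), product (−1)^101 = -1.
Check: (74/103) = -1 by Zolotarev.

-1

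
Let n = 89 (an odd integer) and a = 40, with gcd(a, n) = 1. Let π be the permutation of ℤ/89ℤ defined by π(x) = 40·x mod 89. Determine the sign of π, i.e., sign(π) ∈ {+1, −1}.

Start at x=1: 1 → 40 → 87 → 9 → 4 → 71 → 81 → … (one orbit).
The orbit structure of x ↦ 40x mod 89: 3 orbits of sizes [44, 44, 1].
89 − 3 = 86 transpositions; sign(π) = (−1)^86 = +1.

+1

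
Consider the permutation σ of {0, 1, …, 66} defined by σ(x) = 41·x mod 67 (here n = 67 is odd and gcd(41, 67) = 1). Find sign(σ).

Start at x=11: 11 → 49 → 66 → 26 → 61 → 22 → 31 → … (one orbit).
Cycle lengths of π_41 on ℤ/67ℤ: [66, 1]; 2 cycles in total.
2 cycles on 67: each ℓ→(−1)^(ℓ−1), product (−1)^65 = -1.
(41|67)_J = -1 (Zolotarev's lemma cross-check).

-1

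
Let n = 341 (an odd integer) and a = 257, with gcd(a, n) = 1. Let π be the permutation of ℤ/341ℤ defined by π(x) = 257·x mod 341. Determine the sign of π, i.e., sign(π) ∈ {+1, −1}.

Start at x=152: 152 → 190 → 67 → 169 → 126 → 328 → 69 → … (one orbit).
π_257 has 25 disjoint cycles with lengths [15, 15, 15, 15, 15, 15, 15, 15, 15, 15, 15, 15, 15, 15, 15, 15, 15, 15, 15, 15, 15, 15, 5, 5, 1] on {0,…,340}.
25 cycles on 341: each ℓ→(−1)^(ℓ−1), product (−1)^316 = +1.
(257|341)_J = +1 (Zolotarev's lemma cross-check).

+1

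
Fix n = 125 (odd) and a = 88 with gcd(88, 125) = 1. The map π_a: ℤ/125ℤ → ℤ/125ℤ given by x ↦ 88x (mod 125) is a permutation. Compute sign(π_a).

-1

Start at x=22: 22 → 61 → 118 → 9 → 42 → 71 → 123 → … (one orbit).
Cycle type of π: 100 + 20 + 4 + 1; total 4 cycles.
sign(π) = (−1)^{n − #cycles} = (−1)^{125−4} = (−1)^121 = -1.
Check: (88/125) = -1 by Zolotarev.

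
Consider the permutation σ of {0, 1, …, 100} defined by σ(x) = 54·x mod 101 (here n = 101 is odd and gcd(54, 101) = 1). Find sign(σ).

+1

Orbit of 37 under x↦54x: [37, 79, 24, 84, 92, 19, 16]… (length divides ord_101(54)).
Decompose π into cycles: lengths [25, 25, 25, 25, 1] (5 cycles, including the fixed point 0).
With 5 cycles on 101 points, sign = (−1)^{101−5} = +1.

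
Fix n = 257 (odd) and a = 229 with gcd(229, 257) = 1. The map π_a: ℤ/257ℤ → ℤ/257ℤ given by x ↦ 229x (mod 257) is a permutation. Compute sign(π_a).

-1

Orbit of 4 under x↦229x: [4, 145, 52, 86, 162, 90, 50]… (length divides ord_257(229)).
2 cycles of lengths [256, 1].
257 − 2 = 255 transpositions; sign(π) = (−1)^255 = -1.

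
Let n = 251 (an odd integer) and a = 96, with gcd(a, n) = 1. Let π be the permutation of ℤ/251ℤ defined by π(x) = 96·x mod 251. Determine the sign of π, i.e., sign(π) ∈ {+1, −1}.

-1

Orbit of 233 under x↦96x: [233, 29, 23, 200, 124, 107, 232]… (length divides ord_251(96)).
π_96 has 2 disjoint cycles with lengths [250, 1] on {0,…,250}.
n − c = 251 − 2 = 249; sign = (−1)^249 = -1.
Check: (96/251) = -1 by Zolotarev.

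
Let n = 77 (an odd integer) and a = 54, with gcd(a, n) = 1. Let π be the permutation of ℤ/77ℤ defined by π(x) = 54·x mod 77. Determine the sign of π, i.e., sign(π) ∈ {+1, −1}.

+1

Start at x=23: 23 → 10 → 1 → 54 → 67 → 76 → 23 (one orbit).
Decompose π into cycles: lengths [6, 6, 6, 6, 6, 6, 6, 6, 6, 6, 6, 2, 2, 2, 2, 2, 1] (17 cycles, including the fixed point 0).
17 cycles on 77: each ℓ→(−1)^(ℓ−1), product (−1)^60 = +1.
Via Zolotarev, sign(π_{54}) = (54|77) = +1.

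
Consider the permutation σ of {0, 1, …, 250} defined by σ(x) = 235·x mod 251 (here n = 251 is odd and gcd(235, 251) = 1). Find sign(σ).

Trace 40: π^k(40) = [40, 113, 200, 63, 247, 64, 231] for k=0..6.
Decompose π into cycles: lengths [50, 50, 50, 50, 50, 1] (6 cycles, including the fixed point 0).
sign(π) = (−1)^{n − #cycles} = (−1)^{251−6} = (−1)^245 = -1.
Via Zolotarev, sign(π_{235}) = (235|251) = -1.

-1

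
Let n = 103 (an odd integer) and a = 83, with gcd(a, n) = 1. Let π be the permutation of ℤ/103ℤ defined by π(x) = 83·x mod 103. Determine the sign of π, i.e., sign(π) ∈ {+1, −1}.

+1

Orbit of 2 under x↦83x: [2, 63, 79, 68, 82, 8, 46]… (length divides ord_103(83)).
Cycle type of π: 51×2 + 1; total 3 cycles.
sign(π) = (−1)^{n − #cycles} = (−1)^{103−3} = (−1)^100 = +1.
Zolotarev: (83|103) = +1, matching the cycle-count sign.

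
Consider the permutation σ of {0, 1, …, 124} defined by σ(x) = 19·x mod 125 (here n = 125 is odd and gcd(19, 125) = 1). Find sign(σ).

+1

Orbit of 111 under x↦19x: [111, 109, 71, 99, 6, 114, 41]… (length divides ord_125(19)).
Decompose π into cycles: lengths [50, 50, 10, 10, 2, 2, 1] (7 cycles, including the fixed point 0).
125 − 7 = 118 transpositions; sign(π) = (−1)^118 = +1.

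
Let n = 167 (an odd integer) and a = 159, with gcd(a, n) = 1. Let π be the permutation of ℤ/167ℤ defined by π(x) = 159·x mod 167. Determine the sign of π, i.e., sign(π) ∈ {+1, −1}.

-1

Start at x=42: 42 → 165 → 16 → 39 → 22 → 158 → 72 → … (one orbit).
Decompose π into cycles: lengths [166, 1] (2 cycles, including the fixed point 0).
n − c = 167 − 2 = 165; sign = (−1)^165 = -1.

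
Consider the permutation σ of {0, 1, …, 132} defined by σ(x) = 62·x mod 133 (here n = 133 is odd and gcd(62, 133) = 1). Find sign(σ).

-1

Trace 85: π^k(85) = [85, 83, 92, 118, 1, 62, 120] for k=0..6.
Cycle lengths of π_62 on ℤ/133ℤ: [18, 18, 18, 18, 18, 18, 9, 9, 2, 2, 2, 1]; 12 cycles in total.
sign(π) = (−1)^{n − #cycles} = (−1)^{133−12} = (−1)^121 = -1.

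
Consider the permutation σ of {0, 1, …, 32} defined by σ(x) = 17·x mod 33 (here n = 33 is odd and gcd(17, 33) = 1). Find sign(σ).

Orbit of 25 under x↦17x: [25, 29, 31, 32, 16, 8, 4]… (length divides ord_33(17)).
π_17 has 5 disjoint cycles with lengths [10, 10, 10, 2, 1] on {0,…,32}.
n − c = 33 − 5 = 28; sign = (−1)^28 = +1.

+1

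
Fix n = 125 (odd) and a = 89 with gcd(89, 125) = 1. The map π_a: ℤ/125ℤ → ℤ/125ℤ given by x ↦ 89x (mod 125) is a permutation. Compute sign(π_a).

Orbit of 69 under x↦89x: [69, 16, 49, 111, 4, 106, 59]… (length divides ord_125(89)).
π_89 has 7 disjoint cycles with lengths [50, 50, 10, 10, 2, 2, 1] on {0,…,124}.
sign(π) = (−1)^{n − #cycles} = (−1)^{125−7} = (−1)^118 = +1.
Zolotarev: (89|125) = +1, matching the cycle-count sign.

+1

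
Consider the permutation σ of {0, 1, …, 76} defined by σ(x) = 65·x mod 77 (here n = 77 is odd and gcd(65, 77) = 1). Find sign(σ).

-1

Trace 23: π^k(23) = [23, 32, 1, 65, 67, 43] for k=0..5.
π_65 has 18 disjoint cycles with lengths [6, 6, 6, 6, 6, 6, 6, 6, 6, 6, 3, 3, 2, 2, 2, 2, 2, 1] on {0,…,76}.
77 − 18 = 59 transpositions; sign(π) = (−1)^59 = -1.
Via Zolotarev, sign(π_{65}) = (65|77) = -1.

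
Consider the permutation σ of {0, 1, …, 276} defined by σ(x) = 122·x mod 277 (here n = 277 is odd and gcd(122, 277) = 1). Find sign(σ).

Start at x=247: 247 → 218 → 4 → 211 → 258 → 175 → 21 → … (one orbit).
Cycle lengths of π_122 on ℤ/277ℤ: [46, 46, 46, 46, 46, 46, 1]; 7 cycles in total.
sign(π) = (−1)^{n − #cycles} = (−1)^{277−7} = (−1)^270 = +1.
Zolotarev: (122|277) = +1, matching the cycle-count sign.

+1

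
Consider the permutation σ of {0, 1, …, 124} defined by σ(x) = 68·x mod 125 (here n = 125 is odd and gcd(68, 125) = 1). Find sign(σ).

Trace 124: π^k(124) = [124, 57, 1, 68] for k=0..3.
Cycle lengths of π_68 on ℤ/125ℤ: [4, 4, 4, 4, 4, 4, 4, 4, 4, 4, 4, 4, 4, 4, 4, 4, 4, 4, 4, 4, 4, 4, 4, 4, 4, 4, 4, 4, 4, 4, 4, 1]; 32 cycles in total.
Σ(ℓ_i−1) = 125−32 = 93; sign = (−1)^93 = -1.

-1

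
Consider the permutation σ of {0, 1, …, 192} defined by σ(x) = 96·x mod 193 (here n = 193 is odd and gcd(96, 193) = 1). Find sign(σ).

Trace 54: π^k(54) = [54, 166, 110, 138, 124, 131, 31] for k=0..6.
π_96 has 3 disjoint cycles with lengths [96, 96, 1] on {0,…,192}.
n − c = 193 − 3 = 190; sign = (−1)^190 = +1.

+1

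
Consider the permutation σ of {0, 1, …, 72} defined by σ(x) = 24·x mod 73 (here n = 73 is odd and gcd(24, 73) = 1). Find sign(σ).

+1

Trace 8: π^k(8) = [8, 46, 9, 70, 1, 24, 65] for k=0..6.
π_24 has 7 disjoint cycles with lengths [12, 12, 12, 12, 12, 12, 1] on {0,…,72}.
With 7 cycles on 73 points, sign = (−1)^{73−7} = +1.
Zolotarev: (24|73) = +1, matching the cycle-count sign.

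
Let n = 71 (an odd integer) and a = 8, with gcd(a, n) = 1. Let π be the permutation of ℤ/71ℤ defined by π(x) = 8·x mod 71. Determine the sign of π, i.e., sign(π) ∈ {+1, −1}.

Start at x=1: 1 → 8 → 64 → 15 → 49 → 37 → 12 → … (one orbit).
Cycle type of π: 35×2 + 1; total 3 cycles.
3 cycles on 71: each ℓ→(−1)^(ℓ−1), product (−1)^68 = +1.
(8|71)_J = +1 (Zolotarev's lemma cross-check).

+1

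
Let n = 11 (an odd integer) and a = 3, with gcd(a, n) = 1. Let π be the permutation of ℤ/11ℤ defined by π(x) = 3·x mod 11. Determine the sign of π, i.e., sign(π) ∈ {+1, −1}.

+1

Trace 9: π^k(9) = [9, 5, 4, 1, 3] for k=0..4.
Cycle lengths of π_3 on ℤ/11ℤ: [5, 5, 1]; 3 cycles in total.
Σ(ℓ_i−1) = 11−3 = 8; sign = (−1)^8 = +1.
Zolotarev: (3|11) = +1, matching the cycle-count sign.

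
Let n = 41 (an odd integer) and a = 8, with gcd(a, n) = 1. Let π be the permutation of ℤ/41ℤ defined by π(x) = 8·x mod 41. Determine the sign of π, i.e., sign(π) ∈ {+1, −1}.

Orbit of 31 under x↦8x: [31, 2, 16, 5, 40, 33, 18]… (length divides ord_41(8)).
3 cycles of lengths [20, 20, 1].
n − c = 41 − 3 = 38; sign = (−1)^38 = +1.

+1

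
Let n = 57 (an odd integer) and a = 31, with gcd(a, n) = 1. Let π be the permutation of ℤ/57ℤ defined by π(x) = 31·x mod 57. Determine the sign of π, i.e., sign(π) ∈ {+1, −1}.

Trace 46: π^k(46) = [46, 1, 31, 49, 37, 7] for k=0..5.
π_31 has 12 disjoint cycles with lengths [6, 6, 6, 6, 6, 6, 6, 6, 6, 1, 1, 1] on {0,…,56}.
12 cycles on 57: each ℓ→(−1)^(ℓ−1), product (−1)^45 = -1.
Via Zolotarev, sign(π_{31}) = (31|57) = -1.

-1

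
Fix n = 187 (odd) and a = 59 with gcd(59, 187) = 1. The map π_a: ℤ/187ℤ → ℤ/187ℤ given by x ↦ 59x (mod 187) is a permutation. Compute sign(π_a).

+1

Start at x=157: 157 → 100 → 103 → 93 → 64 → 36 → 67 → … (one orbit).
Decompose π into cycles: lengths [40, 40, 40, 40, 8, 8, 5, 5, 1] (9 cycles, including the fixed point 0).
n − c = 187 − 9 = 178; sign = (−1)^178 = +1.
Zolotarev: (59|187) = +1, matching the cycle-count sign.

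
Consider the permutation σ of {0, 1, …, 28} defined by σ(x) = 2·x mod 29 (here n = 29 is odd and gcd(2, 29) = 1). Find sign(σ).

-1

Orbit of 3 under x↦2x: [3, 6, 12, 24, 19, 9, 18]… (length divides ord_29(2)).
Cycle lengths of π_2 on ℤ/29ℤ: [28, 1]; 2 cycles in total.
29 − 2 = 27 transpositions; sign(π) = (−1)^27 = -1.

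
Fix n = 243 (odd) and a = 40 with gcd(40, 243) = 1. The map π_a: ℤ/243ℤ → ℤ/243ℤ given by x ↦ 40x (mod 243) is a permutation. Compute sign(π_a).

+1

Trace 103: π^k(103) = [103, 232, 46, 139, 214, 55, 13] for k=0..6.
Cycle type of π: 81×2 + 27×2 + 9×2 + 3×2 + 1×3; total 11 cycles.
11 cycles on 243: each ℓ→(−1)^(ℓ−1), product (−1)^232 = +1.
Check: (40/243) = +1 by Zolotarev.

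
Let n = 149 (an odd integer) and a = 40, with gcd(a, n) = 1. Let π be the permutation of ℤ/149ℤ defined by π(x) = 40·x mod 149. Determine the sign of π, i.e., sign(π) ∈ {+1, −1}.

-1

Start at x=39: 39 → 70 → 118 → 101 → 17 → 84 → 82 → … (one orbit).
2 cycles of lengths [148, 1].
With 2 cycles on 149 points, sign = (−1)^{149−2} = -1.
(40|149)_J = -1 (Zolotarev's lemma cross-check).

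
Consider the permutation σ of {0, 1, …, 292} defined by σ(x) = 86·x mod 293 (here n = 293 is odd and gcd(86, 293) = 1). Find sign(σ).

Orbit of 60 under x↦86x: [60, 179, 158, 110, 84, 192, 104]… (length divides ord_293(86)).
π_86 has 2 disjoint cycles with lengths [292, 1] on {0,…,292}.
sign(π) = (−1)^{n − #cycles} = (−1)^{293−2} = (−1)^291 = -1.

-1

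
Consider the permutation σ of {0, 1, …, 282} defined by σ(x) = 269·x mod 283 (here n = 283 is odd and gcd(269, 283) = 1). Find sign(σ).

Start at x=250: 250 → 179 → 41 → 275 → 112 → 130 → 161 → … (one orbit).
Cycle lengths of π_269 on ℤ/283ℤ: [141, 141, 1]; 3 cycles in total.
3 cycles on 283: each ℓ→(−1)^(ℓ−1), product (−1)^280 = +1.

+1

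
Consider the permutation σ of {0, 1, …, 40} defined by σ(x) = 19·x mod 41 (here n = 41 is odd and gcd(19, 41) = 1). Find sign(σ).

-1

Start at x=28: 28 → 40 → 22 → 8 → 29 → 18 → 14 → … (one orbit).
The orbit structure of x ↦ 19x mod 41: 2 orbits of sizes [40, 1].
n − c = 41 − 2 = 39; sign = (−1)^39 = -1.
Via Zolotarev, sign(π_{19}) = (19|41) = -1.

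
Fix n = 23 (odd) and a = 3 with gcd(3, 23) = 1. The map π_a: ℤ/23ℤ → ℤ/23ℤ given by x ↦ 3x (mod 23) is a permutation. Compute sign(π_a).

+1

Start at x=9: 9 → 4 → 12 → 13 → 16 → 2 → 6 → … (one orbit).
3 cycles of lengths [11, 11, 1].
Σ(ℓ_i−1) = 23−3 = 20; sign = (−1)^20 = +1.
(3|23)_J = +1 (Zolotarev's lemma cross-check).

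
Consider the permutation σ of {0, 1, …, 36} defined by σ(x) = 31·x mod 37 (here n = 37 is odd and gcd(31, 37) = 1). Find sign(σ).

-1

Trace 31: π^k(31) = [31, 36, 6, 1] for k=0..3.
Decompose π into cycles: lengths [4, 4, 4, 4, 4, 4, 4, 4, 4, 1] (10 cycles, including the fixed point 0).
n − c = 37 − 10 = 27; sign = (−1)^27 = -1.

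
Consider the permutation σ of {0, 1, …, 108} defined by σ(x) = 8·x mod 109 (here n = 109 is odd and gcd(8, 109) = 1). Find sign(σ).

Orbit of 1 under x↦8x: [1, 8, 64, 76, 63, 68, 108]… (length divides ord_109(8)).
π_8 has 10 disjoint cycles with lengths [12, 12, 12, 12, 12, 12, 12, 12, 12, 1] on {0,…,108}.
10 cycles on 109: each ℓ→(−1)^(ℓ−1), product (−1)^99 = -1.

-1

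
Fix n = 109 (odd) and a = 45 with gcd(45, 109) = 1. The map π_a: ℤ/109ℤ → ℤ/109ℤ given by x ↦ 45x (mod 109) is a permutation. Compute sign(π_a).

+1

Orbit of 45 under x↦45x: [45, 63, 1]… (length divides ord_109(45)).
Cycle type of π: 3×36 + 1; total 37 cycles.
37 cycles on 109: each ℓ→(−1)^(ℓ−1), product (−1)^72 = +1.
(45|109)_J = +1 (Zolotarev's lemma cross-check).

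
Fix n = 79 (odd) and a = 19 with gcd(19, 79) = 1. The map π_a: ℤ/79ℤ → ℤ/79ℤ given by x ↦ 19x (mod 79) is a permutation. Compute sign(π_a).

+1

Start at x=32: 32 → 55 → 18 → 26 → 20 → 64 → 31 → … (one orbit).
The orbit structure of x ↦ 19x mod 79: 3 orbits of sizes [39, 39, 1].
n − c = 79 − 3 = 76; sign = (−1)^76 = +1.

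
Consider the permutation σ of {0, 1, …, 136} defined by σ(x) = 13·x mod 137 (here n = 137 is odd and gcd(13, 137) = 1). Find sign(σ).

Orbit of 30 under x↦13x: [30, 116, 1, 13, 32, 5, 65]… (length divides ord_137(13)).
Cycle lengths of π_13 on ℤ/137ℤ: [136, 1]; 2 cycles in total.
sign(π) = (−1)^{n − #cycles} = (−1)^{137−2} = (−1)^135 = -1.

-1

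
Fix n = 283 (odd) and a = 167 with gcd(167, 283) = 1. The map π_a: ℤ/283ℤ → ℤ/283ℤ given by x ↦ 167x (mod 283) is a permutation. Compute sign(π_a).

-1

Trace 111: π^k(111) = [111, 142, 225, 219, 66, 268, 42] for k=0..6.
The orbit structure of x ↦ 167x mod 283: 4 orbits of sizes [94, 94, 94, 1].
283 − 4 = 279 transpositions; sign(π) = (−1)^279 = -1.
Zolotarev: (167|283) = -1, matching the cycle-count sign.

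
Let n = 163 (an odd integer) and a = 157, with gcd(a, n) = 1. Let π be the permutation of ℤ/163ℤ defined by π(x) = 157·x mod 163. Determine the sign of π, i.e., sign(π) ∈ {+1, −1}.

Trace 25: π^k(25) = [25, 13, 85, 142, 126, 59, 135] for k=0..6.
Cycle lengths of π_157 on ℤ/163ℤ: [54, 54, 54, 1]; 4 cycles in total.
n − c = 163 − 4 = 159; sign = (−1)^159 = -1.
(157|163)_J = -1 (Zolotarev's lemma cross-check).

-1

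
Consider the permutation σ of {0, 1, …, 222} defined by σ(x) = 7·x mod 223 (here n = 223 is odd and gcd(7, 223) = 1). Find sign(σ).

+1

Start at x=34: 34 → 15 → 105 → 66 → 16 → 112 → 115 → … (one orbit).
Cycle lengths of π_7 on ℤ/223ℤ: [37, 37, 37, 37, 37, 37, 1]; 7 cycles in total.
n − c = 223 − 7 = 216; sign = (−1)^216 = +1.
Zolotarev: (7|223) = +1, matching the cycle-count sign.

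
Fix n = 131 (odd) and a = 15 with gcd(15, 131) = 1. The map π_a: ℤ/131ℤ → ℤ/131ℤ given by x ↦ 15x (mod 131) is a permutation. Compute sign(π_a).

Orbit of 121 under x↦15x: [121, 112, 108, 48, 65, 58, 84]… (length divides ord_131(15)).
Decompose π into cycles: lengths [65, 65, 1] (3 cycles, including the fixed point 0).
131 − 3 = 128 transpositions; sign(π) = (−1)^128 = +1.
Zolotarev: (15|131) = +1, matching the cycle-count sign.

+1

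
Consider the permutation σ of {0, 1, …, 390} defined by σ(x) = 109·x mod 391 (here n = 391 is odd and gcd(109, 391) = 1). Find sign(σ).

Trace 349: π^k(349) = [349, 114, 305, 10, 308, 337, 370] for k=0..6.
π_109 has 5 disjoint cycles with lengths [176, 176, 22, 16, 1] on {0,…,390}.
Σ(ℓ_i−1) = 391−5 = 386; sign = (−1)^386 = +1.

+1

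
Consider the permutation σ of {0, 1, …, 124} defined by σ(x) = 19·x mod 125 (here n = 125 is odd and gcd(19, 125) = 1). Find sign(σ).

+1

Start at x=61: 61 → 34 → 21 → 24 → 81 → 39 → 116 → … (one orbit).
π_19 has 7 disjoint cycles with lengths [50, 50, 10, 10, 2, 2, 1] on {0,…,124}.
125 − 7 = 118 transpositions; sign(π) = (−1)^118 = +1.
The Jacobi symbol (19|125) = +1 (Zolotarev) agrees.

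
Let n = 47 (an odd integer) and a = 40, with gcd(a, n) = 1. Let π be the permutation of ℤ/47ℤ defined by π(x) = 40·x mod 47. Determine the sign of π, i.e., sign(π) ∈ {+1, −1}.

Trace 24: π^k(24) = [24, 20, 1, 40, 2, 33, 4] for k=0..6.
Cycle type of π: 46 + 1; total 2 cycles.
With 2 cycles on 47 points, sign = (−1)^{47−2} = -1.
Zolotarev: (40|47) = -1, matching the cycle-count sign.

-1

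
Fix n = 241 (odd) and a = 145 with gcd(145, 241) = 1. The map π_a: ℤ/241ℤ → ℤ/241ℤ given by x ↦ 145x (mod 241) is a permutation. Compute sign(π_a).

Trace 226: π^k(226) = [226, 235, 94, 134, 150, 60, 24] for k=0..6.
Cycle type of π: 60×4 + 1; total 5 cycles.
sign(π) = (−1)^{n − #cycles} = (−1)^{241−5} = (−1)^236 = +1.
The Jacobi symbol (145|241) = +1 (Zolotarev) agrees.

+1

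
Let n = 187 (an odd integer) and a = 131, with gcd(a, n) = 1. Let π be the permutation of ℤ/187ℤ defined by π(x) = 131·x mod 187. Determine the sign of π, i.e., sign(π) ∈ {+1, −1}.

Start at x=144: 144 → 164 → 166 → 54 → 155 → 109 → 67 → … (one orbit).
17 cycles of lengths [16, 16, 16, 16, 16, 16, 16, 16, 16, 16, 16, 2, 2, 2, 2, 2, 1].
Σ(ℓ_i−1) = 187−17 = 170; sign = (−1)^170 = +1.
The Jacobi symbol (131|187) = +1 (Zolotarev) agrees.

+1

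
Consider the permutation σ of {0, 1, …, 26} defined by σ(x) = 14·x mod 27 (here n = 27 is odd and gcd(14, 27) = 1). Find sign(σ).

-1

Start at x=17: 17 → 22 → 11 → 19 → 23 → 25 → 26 → … (one orbit).
4 cycles of lengths [18, 6, 2, 1].
Σ(ℓ_i−1) = 27−4 = 23; sign = (−1)^23 = -1.
Zolotarev: (14|27) = -1, matching the cycle-count sign.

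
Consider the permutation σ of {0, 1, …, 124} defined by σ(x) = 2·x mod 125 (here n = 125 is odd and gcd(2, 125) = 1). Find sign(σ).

Trace 78: π^k(78) = [78, 31, 62, 124, 123, 121, 117] for k=0..6.
Decompose π into cycles: lengths [100, 20, 4, 1] (4 cycles, including the fixed point 0).
125 − 4 = 121 transpositions; sign(π) = (−1)^121 = -1.

-1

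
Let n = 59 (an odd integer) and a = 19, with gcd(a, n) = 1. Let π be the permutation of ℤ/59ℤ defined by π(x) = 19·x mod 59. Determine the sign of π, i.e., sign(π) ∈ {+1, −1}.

+1

Orbit of 35 under x↦19x: [35, 16, 9, 53, 4, 17, 28]… (length divides ord_59(19)).
The orbit structure of x ↦ 19x mod 59: 3 orbits of sizes [29, 29, 1].
n − c = 59 − 3 = 56; sign = (−1)^56 = +1.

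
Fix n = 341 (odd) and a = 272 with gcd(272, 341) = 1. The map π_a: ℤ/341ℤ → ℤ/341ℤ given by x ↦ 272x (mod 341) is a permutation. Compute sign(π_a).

Start at x=152: 152 → 83 → 70 → 285 → 113 → 46 → 236 → … (one orbit).
Decompose π into cycles: lengths [30, 30, 30, 30, 30, 30, 30, 30, 30, 30, 30, 10, 1] (13 cycles, including the fixed point 0).
Σ(ℓ_i−1) = 341−13 = 328; sign = (−1)^328 = +1.

+1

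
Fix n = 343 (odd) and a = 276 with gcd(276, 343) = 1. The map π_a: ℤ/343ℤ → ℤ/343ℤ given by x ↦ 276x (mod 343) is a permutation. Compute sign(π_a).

-1

Orbit of 244 under x↦276x: [244, 116, 117, 50, 80, 128, 342]… (length divides ord_343(276)).
16 cycles of lengths [42, 42, 42, 42, 42, 42, 42, 6, 6, 6, 6, 6, 6, 6, 6, 1].
With 16 cycles on 343 points, sign = (−1)^{343−16} = -1.
The Jacobi symbol (276|343) = -1 (Zolotarev) agrees.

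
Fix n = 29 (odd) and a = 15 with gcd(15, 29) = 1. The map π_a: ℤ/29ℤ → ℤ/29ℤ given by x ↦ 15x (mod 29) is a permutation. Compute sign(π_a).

-1

Orbit of 11 under x↦15x: [11, 20, 10, 5, 17, 23, 26]… (length divides ord_29(15)).
The orbit structure of x ↦ 15x mod 29: 2 orbits of sizes [28, 1].
29 − 2 = 27 transpositions; sign(π) = (−1)^27 = -1.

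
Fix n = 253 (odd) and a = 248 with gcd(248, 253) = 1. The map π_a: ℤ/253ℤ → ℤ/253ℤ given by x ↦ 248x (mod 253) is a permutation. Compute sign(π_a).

-1

Trace 85: π^k(85) = [85, 81, 101, 1, 248, 25, 128] for k=0..6.
Cycle type of π: 110×2 + 11×2 + 10 + 1; total 6 cycles.
With 6 cycles on 253 points, sign = (−1)^{253−6} = -1.
Check: (248/253) = -1 by Zolotarev.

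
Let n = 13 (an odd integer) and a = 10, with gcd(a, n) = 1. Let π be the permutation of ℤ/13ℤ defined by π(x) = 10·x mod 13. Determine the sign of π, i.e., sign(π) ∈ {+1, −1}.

+1

Orbit of 9 under x↦10x: [9, 12, 3, 4, 1, 10]… (length divides ord_13(10)).
Cycle type of π: 6×2 + 1; total 3 cycles.
Σ(ℓ_i−1) = 13−3 = 10; sign = (−1)^10 = +1.
(10|13)_J = +1 (Zolotarev's lemma cross-check).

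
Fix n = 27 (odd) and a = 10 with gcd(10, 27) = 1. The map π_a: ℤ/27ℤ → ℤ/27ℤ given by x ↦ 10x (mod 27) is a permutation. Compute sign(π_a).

Orbit of 10 under x↦10x: [10, 19, 1]… (length divides ord_27(10)).
Cycle lengths of π_10 on ℤ/27ℤ: [3, 3, 3, 3, 3, 3, 1, 1, 1, 1, 1, 1, 1, 1, 1]; 15 cycles in total.
n − c = 27 − 15 = 12; sign = (−1)^12 = +1.
(10|27)_J = +1 (Zolotarev's lemma cross-check).

+1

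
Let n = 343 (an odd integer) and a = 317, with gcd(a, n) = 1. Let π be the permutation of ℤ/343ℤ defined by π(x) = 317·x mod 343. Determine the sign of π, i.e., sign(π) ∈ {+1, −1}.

+1

Start at x=95: 95 → 274 → 79 → 4 → 239 → 303 → 11 → … (one orbit).
π_317 has 7 disjoint cycles with lengths [147, 147, 21, 21, 3, 3, 1] on {0,…,342}.
n − c = 343 − 7 = 336; sign = (−1)^336 = +1.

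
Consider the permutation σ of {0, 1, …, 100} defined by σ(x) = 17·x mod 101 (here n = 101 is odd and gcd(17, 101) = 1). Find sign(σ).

Orbit of 1 under x↦17x: [1, 17, 87, 65, 95, 100, 84]… (length divides ord_101(17)).
11 cycles of lengths [10, 10, 10, 10, 10, 10, 10, 10, 10, 10, 1].
Σ(ℓ_i−1) = 101−11 = 90; sign = (−1)^90 = +1.
Via Zolotarev, sign(π_{17}) = (17|101) = +1.

+1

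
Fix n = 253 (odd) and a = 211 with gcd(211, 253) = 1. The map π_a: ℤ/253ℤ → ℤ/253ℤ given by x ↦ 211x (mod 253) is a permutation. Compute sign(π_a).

-1

Trace 177: π^k(177) = [177, 156, 26, 173, 71, 54, 9] for k=0..6.
The orbit structure of x ↦ 211x mod 253: 6 orbits of sizes [110, 110, 11, 11, 10, 1].
Σ(ℓ_i−1) = 253−6 = 247; sign = (−1)^247 = -1.
Zolotarev: (211|253) = -1, matching the cycle-count sign.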